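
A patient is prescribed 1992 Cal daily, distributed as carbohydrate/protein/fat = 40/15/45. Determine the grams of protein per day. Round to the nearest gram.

Protein energy = 15% × 1992 = 298.8 kcal.
At 4 kcal/g: 298.8 ÷ 4 = 74.7 g.

75 g/day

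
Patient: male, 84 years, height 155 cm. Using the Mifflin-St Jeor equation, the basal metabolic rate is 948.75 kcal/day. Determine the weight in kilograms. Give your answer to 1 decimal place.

39.5 kg

948.75 = 10·W + 6.25(155) − 5(84) + 5
10·W = 948.75 − 553.75 = 395, so W = 39.5 kg.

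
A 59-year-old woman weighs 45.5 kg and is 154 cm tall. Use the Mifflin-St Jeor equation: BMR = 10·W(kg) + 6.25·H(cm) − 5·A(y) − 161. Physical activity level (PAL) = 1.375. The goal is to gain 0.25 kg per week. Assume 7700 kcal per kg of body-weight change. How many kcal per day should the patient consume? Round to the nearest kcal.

1597 kcal per day

Mifflin-St Jeor (female): BMR = 10(45.5) + 6.25(154) − 5(59) − 161 = 455 + 962.5 − 295 − 161 = 961.5 kcal/day.
TEE = 961.5 × 1.375 = 1322.0625 kcal/day.
Required daily surplus = 0.25 × 7700 ÷ 7 = 275 kcal/day.
Target intake = 1322.0625 + 275 = 1597.0625 kcal/day.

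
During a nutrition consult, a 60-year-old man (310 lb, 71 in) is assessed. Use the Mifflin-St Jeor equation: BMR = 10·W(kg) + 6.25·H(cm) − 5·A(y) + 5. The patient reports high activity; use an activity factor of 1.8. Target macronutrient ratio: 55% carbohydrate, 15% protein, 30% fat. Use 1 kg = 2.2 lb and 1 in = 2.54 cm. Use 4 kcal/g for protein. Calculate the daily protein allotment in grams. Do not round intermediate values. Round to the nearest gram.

151 g/day

Convert to metric: weight = 310 ÷ 2.2 = 140.9091 kg; height = 71 × 2.54 = 180.34 cm.
Mifflin-St Jeor (male): BMR = 10(140.9091) + 6.25(180.34) − 5(60) + 5 = 1409.0909 + 1127.125 − 300 + 5 = 2241.2159 kcal/day.
TEE = 2241.2159 × 1.8 = 4034.1886 kcal/day.
Protein energy = 15% × 4034.1886 = 605.1283 kcal.
Protein = 605.1283 ÷ 4 kcal/g = 151.2821 g.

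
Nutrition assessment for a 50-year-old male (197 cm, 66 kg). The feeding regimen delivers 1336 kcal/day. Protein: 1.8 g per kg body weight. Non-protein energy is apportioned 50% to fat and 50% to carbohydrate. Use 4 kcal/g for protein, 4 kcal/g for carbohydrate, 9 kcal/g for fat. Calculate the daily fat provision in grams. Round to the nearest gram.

48 g/day

Protein = 1.8 × 66 = 118.8 g → 118.8 × 4 = 475.2 kcal.
Non-protein calories = 1336 − 475.2 = 860.8 kcal.
Fat: 50% × 860.8 = 430.4 kcal; carbohydrate: 430.4 kcal.
Fat: 430.4 kcal ÷ 9 kcal/g = 47.8222 g.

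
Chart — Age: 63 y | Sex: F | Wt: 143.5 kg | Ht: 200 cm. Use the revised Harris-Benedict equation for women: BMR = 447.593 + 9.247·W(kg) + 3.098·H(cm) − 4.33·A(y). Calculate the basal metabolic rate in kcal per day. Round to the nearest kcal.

2121 kcal per day

Harris-Benedict: BMR = 447.593 + 9.247(143.5) + 3.098(200) − 4.33(63) = 2121.3475 kcal/day.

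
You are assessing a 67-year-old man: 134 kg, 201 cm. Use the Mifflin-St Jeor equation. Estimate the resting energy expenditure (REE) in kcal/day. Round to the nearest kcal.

Mifflin-St Jeor (male): BMR = 10(134) + 6.25(201) − 5(67) + 5 = 1340 + 1256.25 − 335 + 5 = 2266.25 kcal/day.

2266 kcal/day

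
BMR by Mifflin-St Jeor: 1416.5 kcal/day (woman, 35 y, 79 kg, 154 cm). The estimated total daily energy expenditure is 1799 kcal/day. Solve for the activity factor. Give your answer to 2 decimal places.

1.27

Activity factor = TEE ÷ BMR = 1799 ÷ 1416.5 = 1.27.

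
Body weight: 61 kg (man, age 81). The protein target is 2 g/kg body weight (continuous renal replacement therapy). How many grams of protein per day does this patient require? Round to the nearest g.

122 g/day

Protein = 2 g/kg × 61 kg = 122 g/day.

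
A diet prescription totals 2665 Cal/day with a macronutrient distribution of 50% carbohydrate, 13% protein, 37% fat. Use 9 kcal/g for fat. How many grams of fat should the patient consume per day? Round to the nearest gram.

110 g/day

Fat energy = 37% × 2665 = 986.05 kcal.
At 9 kcal/g: 986.05 ÷ 9 = 109.5611 g.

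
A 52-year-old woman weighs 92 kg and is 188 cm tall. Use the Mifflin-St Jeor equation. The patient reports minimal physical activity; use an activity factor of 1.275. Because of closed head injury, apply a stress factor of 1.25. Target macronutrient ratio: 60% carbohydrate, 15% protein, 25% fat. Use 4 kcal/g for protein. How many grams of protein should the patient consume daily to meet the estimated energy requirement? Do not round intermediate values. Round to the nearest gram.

Mifflin-St Jeor (female): BMR = 10(92) + 6.25(188) − 5(52) − 161 = 920 + 1175 − 260 − 161 = 1674 kcal/day.
TEE = 1674 × 1.275 = 2134.35 kcal/day.
With stress factor 1.25: 2134.35 × 1.25 = 2667.9375 kcal/day.
Protein energy = 15% × 2667.9375 = 400.1906 kcal.
Protein = 400.1906 ÷ 4 kcal/g = 100.0477 g.

100 g/day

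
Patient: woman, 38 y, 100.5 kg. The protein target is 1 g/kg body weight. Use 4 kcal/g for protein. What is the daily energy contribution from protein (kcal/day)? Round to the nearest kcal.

402 kcal/day

Protein = 1 g/kg × 100.5 kg = 100.5 g/day.
Protein energy = 100.5 g × 4 kcal/g = 402 kcal/day.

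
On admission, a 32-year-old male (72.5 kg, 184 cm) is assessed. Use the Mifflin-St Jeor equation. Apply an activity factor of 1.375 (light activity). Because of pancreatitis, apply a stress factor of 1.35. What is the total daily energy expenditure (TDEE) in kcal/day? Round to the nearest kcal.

3193 kcal/day

Mifflin-St Jeor (male): BMR = 10(72.5) + 6.25(184) − 5(32) + 5 = 725 + 1150 − 160 + 5 = 1720 kcal/day.
TEE = BMR × activity factor = 1720 × 1.375 = 2365 kcal/day.
Apply stress factor: 2365 × 1.35 = 3192.75 kcal/day.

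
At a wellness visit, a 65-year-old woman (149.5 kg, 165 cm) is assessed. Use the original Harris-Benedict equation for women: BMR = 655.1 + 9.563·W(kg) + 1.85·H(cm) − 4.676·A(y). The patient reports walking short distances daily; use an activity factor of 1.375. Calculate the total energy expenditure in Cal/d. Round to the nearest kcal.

2868 Cal/d

Harris-Benedict: BMR = 655.1 + 9.563(149.5) + 1.85(165) − 4.676(65) = 2086.0785 kcal/day.
TEE = BMR × activity factor = 2086.0785 × 1.375 = 2868.3579 kcal/day.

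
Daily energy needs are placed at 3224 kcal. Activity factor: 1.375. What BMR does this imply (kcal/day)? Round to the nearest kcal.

BMR = TEE ÷ activity factor = 3224 ÷ 1.375 = 2344.7273 kcal/day.

2345 kcal/day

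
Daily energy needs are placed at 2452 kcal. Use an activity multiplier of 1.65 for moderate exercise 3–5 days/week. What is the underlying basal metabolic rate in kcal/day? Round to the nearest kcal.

1486 kcal/day

BMR = TEE ÷ activity factor = 2452 ÷ 1.65 = 1486.0606 kcal/day.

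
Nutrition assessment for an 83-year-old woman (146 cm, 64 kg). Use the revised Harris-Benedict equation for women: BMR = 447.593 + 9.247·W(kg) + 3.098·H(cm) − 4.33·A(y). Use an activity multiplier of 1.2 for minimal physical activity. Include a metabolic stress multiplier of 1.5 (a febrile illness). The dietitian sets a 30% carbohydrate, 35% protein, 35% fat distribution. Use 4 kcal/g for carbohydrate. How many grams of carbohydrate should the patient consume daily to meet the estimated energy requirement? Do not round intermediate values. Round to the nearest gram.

153 g/day

Harris-Benedict: BMR = 447.593 + 9.247(64) + 3.098(146) − 4.33(83) = 1132.319 kcal/day.
TEE = 1132.319 × 1.2 = 1358.7828 kcal/day.
With stress factor 1.5: 1358.7828 × 1.5 = 2038.1742 kcal/day.
Carbohydrate energy = 30% × 2038.1742 = 611.4523 kcal.
Carbohydrate = 611.4523 ÷ 4 kcal/g = 152.8631 g.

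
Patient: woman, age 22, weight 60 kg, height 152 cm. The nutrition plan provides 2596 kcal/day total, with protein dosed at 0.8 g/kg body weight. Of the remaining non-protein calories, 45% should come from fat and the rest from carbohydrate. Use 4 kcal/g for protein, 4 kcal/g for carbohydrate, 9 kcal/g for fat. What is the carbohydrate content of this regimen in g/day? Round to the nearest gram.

331 g/day

Protein = 0.8 × 60 = 48 g → 48 × 4 = 192 kcal.
Non-protein calories = 2596 − 192 = 2404 kcal.
Fat: 45% × 2404 = 1081.8 kcal; carbohydrate: 1322.2 kcal.
Carbohydrate: 1322.2 kcal ÷ 4 kcal/g = 330.55 g.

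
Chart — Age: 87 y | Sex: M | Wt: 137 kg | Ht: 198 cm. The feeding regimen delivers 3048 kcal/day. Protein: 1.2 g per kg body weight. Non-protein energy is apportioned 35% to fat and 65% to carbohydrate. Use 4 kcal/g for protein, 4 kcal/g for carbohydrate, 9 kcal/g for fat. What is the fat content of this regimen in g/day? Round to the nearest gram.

Protein = 1.2 × 137 = 164.4 g → 164.4 × 4 = 657.6 kcal.
Non-protein calories = 3048 − 657.6 = 2390.4 kcal.
Fat: 35% × 2390.4 = 836.64 kcal; carbohydrate: 1553.76 kcal.
Fat: 836.64 kcal ÷ 9 kcal/g = 92.96 g.

93 g/day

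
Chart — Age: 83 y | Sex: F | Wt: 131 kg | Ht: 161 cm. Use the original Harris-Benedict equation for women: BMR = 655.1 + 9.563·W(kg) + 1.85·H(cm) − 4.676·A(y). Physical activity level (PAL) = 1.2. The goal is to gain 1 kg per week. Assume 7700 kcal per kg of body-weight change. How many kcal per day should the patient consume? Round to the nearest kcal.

Harris-Benedict: BMR = 655.1 + 9.563(131) + 1.85(161) − 4.676(83) = 1817.595 kcal/day.
TEE = 1817.595 × 1.2 = 2181.114 kcal/day.
Required daily surplus = 1 × 7700 ÷ 7 = 1100 kcal/day.
Target intake = 2181.114 + 1100 = 3281.114 kcal/day.

3281 kcal per day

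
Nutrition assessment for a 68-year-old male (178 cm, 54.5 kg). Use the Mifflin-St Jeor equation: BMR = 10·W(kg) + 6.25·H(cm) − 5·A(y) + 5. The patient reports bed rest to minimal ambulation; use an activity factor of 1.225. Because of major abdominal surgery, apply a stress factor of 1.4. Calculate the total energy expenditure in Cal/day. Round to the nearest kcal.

2268 Cal/day

Mifflin-St Jeor (male): BMR = 10(54.5) + 6.25(178) − 5(68) + 5 = 545 + 1112.5 − 340 + 5 = 1322.5 kcal/day.
TEE = BMR × activity factor = 1322.5 × 1.225 = 1620.0625 kcal/day.
Apply stress factor: 1620.0625 × 1.4 = 2268.0875 kcal/day.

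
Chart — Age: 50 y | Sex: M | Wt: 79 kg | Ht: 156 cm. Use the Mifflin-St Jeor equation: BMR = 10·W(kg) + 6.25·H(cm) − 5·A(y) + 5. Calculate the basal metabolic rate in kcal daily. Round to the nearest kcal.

1520 kcal daily

Mifflin-St Jeor (male): BMR = 10(79) + 6.25(156) − 5(50) + 5 = 790 + 975 − 250 + 5 = 1520 kcal/day.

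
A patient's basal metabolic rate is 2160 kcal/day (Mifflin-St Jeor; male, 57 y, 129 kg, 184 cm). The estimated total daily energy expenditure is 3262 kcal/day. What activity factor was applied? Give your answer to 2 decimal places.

1.51

Activity factor = TEE ÷ BMR = 3262 ÷ 2160 = 1.51.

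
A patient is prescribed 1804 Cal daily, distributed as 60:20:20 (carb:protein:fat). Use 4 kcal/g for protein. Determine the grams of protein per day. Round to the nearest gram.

Protein energy = 20% × 1804 = 360.8 kcal.
At 4 kcal/g: 360.8 ÷ 4 = 90.2 g.

90 g/day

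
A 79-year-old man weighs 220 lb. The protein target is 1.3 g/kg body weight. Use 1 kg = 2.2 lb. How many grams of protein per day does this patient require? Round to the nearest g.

Weight in kg = 220 ÷ 2.2 = 100 kg.
Protein = 1.3 g/kg × 100 kg = 130 g/day.

130 g/day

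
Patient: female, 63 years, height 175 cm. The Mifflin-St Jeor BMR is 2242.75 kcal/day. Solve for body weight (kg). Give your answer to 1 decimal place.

162.5 kg

2242.75 = 10·W + 6.25(175) − 5(63) − 161
10·W = 2242.75 − 617.75 = 1625, so W = 162.5 kg.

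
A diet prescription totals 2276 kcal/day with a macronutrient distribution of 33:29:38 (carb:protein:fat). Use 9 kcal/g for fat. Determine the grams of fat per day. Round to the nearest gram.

96 g/day

Fat energy = 38% × 2276 = 864.88 kcal.
At 9 kcal/g: 864.88 ÷ 9 = 96.0978 g.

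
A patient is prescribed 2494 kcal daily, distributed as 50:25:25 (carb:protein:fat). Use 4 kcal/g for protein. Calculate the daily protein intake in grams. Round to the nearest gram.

156 g/day

Protein energy = 25% × 2494 = 623.5 kcal.
At 4 kcal/g: 623.5 ÷ 4 = 155.875 g.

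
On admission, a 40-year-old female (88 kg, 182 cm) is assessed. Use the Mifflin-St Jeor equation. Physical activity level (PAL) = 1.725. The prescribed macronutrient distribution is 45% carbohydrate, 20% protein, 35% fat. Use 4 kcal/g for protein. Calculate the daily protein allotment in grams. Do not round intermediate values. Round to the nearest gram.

143 g/day

Mifflin-St Jeor (female): BMR = 10(88) + 6.25(182) − 5(40) − 161 = 880 + 1137.5 − 200 − 161 = 1656.5 kcal/day.
TEE = 1656.5 × 1.725 = 2857.4625 kcal/day.
Protein energy = 20% × 2857.4625 = 571.4925 kcal.
Protein = 571.4925 ÷ 4 kcal/g = 142.8731 g.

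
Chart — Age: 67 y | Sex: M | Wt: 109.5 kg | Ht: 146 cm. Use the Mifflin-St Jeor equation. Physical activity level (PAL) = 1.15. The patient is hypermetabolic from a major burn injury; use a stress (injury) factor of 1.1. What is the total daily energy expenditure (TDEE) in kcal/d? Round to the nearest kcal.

2122 kcal/d

Mifflin-St Jeor (male): BMR = 10(109.5) + 6.25(146) − 5(67) + 5 = 1095 + 912.5 − 335 + 5 = 1677.5 kcal/day.
TEE = BMR × activity factor = 1677.5 × 1.15 = 1929.125 kcal/day.
Apply stress factor: 1929.125 × 1.1 = 2122.0375 kcal/day.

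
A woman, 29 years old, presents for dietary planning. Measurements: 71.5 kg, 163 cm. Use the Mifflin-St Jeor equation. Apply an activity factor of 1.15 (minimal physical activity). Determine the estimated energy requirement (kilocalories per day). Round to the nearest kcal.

1642 kilocalories per day

Mifflin-St Jeor (female): BMR = 10(71.5) + 6.25(163) − 5(29) − 161 = 715 + 1018.75 − 145 − 161 = 1427.75 kcal/day.
TEE = BMR × activity factor = 1427.75 × 1.15 = 1641.9125 kcal/day.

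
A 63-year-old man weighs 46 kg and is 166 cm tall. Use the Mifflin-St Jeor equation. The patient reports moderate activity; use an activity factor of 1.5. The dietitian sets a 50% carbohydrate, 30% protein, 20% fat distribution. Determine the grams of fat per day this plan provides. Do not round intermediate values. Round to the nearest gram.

Mifflin-St Jeor (male): BMR = 10(46) + 6.25(166) − 5(63) + 5 = 460 + 1037.5 − 315 + 5 = 1187.5 kcal/day.
TEE = 1187.5 × 1.5 = 1781.25 kcal/day.
Fat energy = 20% × 1781.25 = 356.25 kcal.
Fat = 356.25 ÷ 9 kcal/g = 39.5833 g.

40 g/day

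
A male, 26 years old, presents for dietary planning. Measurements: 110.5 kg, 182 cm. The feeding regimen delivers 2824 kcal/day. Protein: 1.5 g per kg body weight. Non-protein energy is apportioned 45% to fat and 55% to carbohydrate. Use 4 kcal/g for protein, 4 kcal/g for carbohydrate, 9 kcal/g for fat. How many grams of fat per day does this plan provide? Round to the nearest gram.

108 g/day

Protein = 1.5 × 110.5 = 165.75 g → 165.75 × 4 = 663 kcal.
Non-protein calories = 2824 − 663 = 2161 kcal.
Fat: 45% × 2161 = 972.45 kcal; carbohydrate: 1188.55 kcal.
Fat: 972.45 kcal ÷ 9 kcal/g = 108.05 g.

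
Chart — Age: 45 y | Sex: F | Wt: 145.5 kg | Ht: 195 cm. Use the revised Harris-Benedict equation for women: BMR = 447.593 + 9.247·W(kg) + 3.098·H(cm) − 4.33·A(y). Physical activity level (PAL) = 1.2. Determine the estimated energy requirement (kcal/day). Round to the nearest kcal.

Harris-Benedict: BMR = 447.593 + 9.247(145.5) + 3.098(195) − 4.33(45) = 2202.2915 kcal/day.
TEE = BMR × activity factor = 2202.2915 × 1.2 = 2642.7498 kcal/day.

2643 kcal/day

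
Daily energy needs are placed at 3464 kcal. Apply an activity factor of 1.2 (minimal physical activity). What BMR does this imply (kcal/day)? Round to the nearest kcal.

BMR = TEE ÷ activity factor = 3464 ÷ 1.2 = 2886.6667 kcal/day.

2887 kcal/day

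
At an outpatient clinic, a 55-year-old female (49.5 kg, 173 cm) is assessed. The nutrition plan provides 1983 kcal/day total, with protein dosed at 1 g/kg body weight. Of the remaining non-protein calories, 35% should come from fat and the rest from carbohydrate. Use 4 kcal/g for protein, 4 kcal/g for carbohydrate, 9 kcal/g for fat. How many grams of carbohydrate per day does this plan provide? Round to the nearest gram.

290 g/day

Protein = 1 × 49.5 = 49.5 g → 49.5 × 4 = 198 kcal.
Non-protein calories = 1983 − 198 = 1785 kcal.
Fat: 35% × 1785 = 624.75 kcal; carbohydrate: 1160.25 kcal.
Carbohydrate: 1160.25 kcal ÷ 4 kcal/g = 290.0625 g.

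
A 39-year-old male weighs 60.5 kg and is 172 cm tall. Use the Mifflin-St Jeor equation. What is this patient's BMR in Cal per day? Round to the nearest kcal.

Mifflin-St Jeor (male): BMR = 10(60.5) + 6.25(172) − 5(39) + 5 = 605 + 1075 − 195 + 5 = 1490 kcal/day.

1490 Cal per day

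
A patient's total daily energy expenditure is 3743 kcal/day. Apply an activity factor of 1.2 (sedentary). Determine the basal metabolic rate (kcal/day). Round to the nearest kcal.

BMR = TEE ÷ activity factor = 3743 ÷ 1.2 = 3119.1667 kcal/day.

3119 kcal/day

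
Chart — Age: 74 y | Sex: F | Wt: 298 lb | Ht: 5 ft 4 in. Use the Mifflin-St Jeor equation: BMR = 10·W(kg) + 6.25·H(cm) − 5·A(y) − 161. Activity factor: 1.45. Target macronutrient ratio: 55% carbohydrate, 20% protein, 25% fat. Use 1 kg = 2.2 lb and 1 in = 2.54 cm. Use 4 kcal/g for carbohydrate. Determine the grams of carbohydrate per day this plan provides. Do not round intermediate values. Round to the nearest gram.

367 g/day

Convert to metric: weight = 298 ÷ 2.2 = 135.4545 kg; height = (5×12 + 4) × 2.54 = 64 × 2.54 = 162.56 cm.
Mifflin-St Jeor (female): BMR = 10(135.4545) + 6.25(162.56) − 5(74) − 161 = 1354.5455 + 1016 − 370 − 161 = 1839.5455 kcal/day.
TEE = 1839.5455 × 1.45 = 2667.3409 kcal/day.
Carbohydrate energy = 55% × 2667.3409 = 1467.0375 kcal.
Carbohydrate = 1467.0375 ÷ 4 kcal/g = 366.7594 g.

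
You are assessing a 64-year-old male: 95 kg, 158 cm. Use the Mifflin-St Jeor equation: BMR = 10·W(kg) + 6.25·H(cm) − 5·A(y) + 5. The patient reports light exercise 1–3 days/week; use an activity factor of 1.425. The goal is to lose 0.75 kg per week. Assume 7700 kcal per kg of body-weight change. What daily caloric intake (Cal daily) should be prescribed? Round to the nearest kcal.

1487 Cal daily

Mifflin-St Jeor (male): BMR = 10(95) + 6.25(158) − 5(64) + 5 = 950 + 987.5 − 320 + 5 = 1622.5 kcal/day.
TEE = 1622.5 × 1.425 = 2312.0625 kcal/day.
Required daily deficit = 0.75 × 7700 ÷ 7 = 825 kcal/day.
Target intake = 2312.0625 − 825 = 1487.0625 kcal/day.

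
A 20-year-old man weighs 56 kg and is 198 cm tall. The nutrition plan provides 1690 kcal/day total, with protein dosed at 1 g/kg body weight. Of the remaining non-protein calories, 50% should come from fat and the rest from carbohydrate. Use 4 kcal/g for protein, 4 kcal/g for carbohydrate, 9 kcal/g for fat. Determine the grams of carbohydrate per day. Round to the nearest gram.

183 g/day

Protein = 1 × 56 = 56 g → 56 × 4 = 224 kcal.
Non-protein calories = 1690 − 224 = 1466 kcal.
Fat: 50% × 1466 = 733 kcal; carbohydrate: 733 kcal.
Carbohydrate: 733 kcal ÷ 4 kcal/g = 183.25 g.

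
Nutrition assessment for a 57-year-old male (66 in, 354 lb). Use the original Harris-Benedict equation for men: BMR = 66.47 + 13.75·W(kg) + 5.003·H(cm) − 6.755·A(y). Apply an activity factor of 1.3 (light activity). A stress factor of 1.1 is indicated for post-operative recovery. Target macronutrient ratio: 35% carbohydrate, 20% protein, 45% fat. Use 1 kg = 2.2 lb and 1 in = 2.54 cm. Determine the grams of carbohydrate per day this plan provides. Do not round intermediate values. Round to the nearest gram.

342 g/day

Convert to metric: weight = 354 ÷ 2.2 = 160.9091 kg; height = 66 × 2.54 = 167.64 cm.
Harris-Benedict: BMR = 66.47 + 13.75(160.9091) + 5.003(167.64) − 6.755(57) = 2732.6379 kcal/day.
TEE = 2732.6379 × 1.3 = 3552.4293 kcal/day.
With stress factor 1.1: 3552.4293 × 1.1 = 3907.6722 kcal/day.
Carbohydrate energy = 35% × 3907.6722 = 1367.6853 kcal.
Carbohydrate = 1367.6853 ÷ 4 kcal/g = 341.9213 g.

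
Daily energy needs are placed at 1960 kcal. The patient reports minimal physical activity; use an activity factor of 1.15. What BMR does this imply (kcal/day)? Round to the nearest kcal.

1704 kcal/day

BMR = TEE ÷ activity factor = 1960 ÷ 1.15 = 1704.3478 kcal/day.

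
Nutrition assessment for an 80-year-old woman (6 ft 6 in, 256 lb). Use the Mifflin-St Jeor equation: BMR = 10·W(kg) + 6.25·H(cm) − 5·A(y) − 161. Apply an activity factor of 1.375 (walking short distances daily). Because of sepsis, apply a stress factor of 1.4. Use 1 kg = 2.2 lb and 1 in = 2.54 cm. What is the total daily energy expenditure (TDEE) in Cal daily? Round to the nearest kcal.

3544 Cal daily

Convert to metric: weight = 256 ÷ 2.2 = 116.3636 kg; height = (6×12 + 6) × 2.54 = 78 × 2.54 = 198.12 cm.
Mifflin-St Jeor (female): BMR = 10(116.3636) + 6.25(198.12) − 5(80) − 161 = 1163.6364 + 1238.25 − 400 − 161 = 1840.8864 kcal/day.
TEE = BMR × activity factor = 1840.8864 × 1.375 = 2531.2188 kcal/day.
Apply stress factor: 2531.2188 × 1.4 = 3543.7063 kcal/day.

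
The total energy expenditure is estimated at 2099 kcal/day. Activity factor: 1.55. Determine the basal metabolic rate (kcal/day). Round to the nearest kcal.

1354 kcal/day

BMR = TEE ÷ activity factor = 2099 ÷ 1.55 = 1354.1935 kcal/day.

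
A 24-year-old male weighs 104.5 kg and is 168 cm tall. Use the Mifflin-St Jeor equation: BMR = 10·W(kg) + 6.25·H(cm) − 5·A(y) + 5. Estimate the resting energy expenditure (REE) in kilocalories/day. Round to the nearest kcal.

1980 kilocalories/day

Mifflin-St Jeor (male): BMR = 10(104.5) + 6.25(168) − 5(24) + 5 = 1045 + 1050 − 120 + 5 = 1980 kcal/day.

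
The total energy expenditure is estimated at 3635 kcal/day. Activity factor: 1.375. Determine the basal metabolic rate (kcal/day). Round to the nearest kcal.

BMR = TEE ÷ activity factor = 3635 ÷ 1.375 = 2643.6364 kcal/day.

2644 kcal/day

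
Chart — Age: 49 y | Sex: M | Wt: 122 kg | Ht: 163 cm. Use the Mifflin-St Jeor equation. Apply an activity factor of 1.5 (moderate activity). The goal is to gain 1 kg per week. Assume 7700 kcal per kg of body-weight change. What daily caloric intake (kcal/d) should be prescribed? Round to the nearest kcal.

4098 kcal/d

Mifflin-St Jeor (male): BMR = 10(122) + 6.25(163) − 5(49) + 5 = 1220 + 1018.75 − 245 + 5 = 1998.75 kcal/day.
TEE = 1998.75 × 1.5 = 2998.125 kcal/day.
Required daily surplus = 1 × 7700 ÷ 7 = 1100 kcal/day.
Target intake = 2998.125 + 1100 = 4098.125 kcal/day.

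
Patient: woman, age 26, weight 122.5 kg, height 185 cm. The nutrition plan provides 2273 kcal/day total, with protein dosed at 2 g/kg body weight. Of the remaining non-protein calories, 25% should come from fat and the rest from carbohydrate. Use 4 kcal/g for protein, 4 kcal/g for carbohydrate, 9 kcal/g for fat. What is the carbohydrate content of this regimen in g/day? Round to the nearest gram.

Protein = 2 × 122.5 = 245 g → 245 × 4 = 980 kcal.
Non-protein calories = 2273 − 980 = 1293 kcal.
Fat: 25% × 1293 = 323.25 kcal; carbohydrate: 969.75 kcal.
Carbohydrate: 969.75 kcal ÷ 4 kcal/g = 242.4375 g.

242 g/day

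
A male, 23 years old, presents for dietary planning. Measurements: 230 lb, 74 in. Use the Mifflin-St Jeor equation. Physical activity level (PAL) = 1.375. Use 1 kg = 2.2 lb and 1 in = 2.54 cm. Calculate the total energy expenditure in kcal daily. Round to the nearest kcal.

Convert to metric: weight = 230 ÷ 2.2 = 104.5455 kg; height = 74 × 2.54 = 187.96 cm.
Mifflin-St Jeor (male): BMR = 10(104.5455) + 6.25(187.96) − 5(23) + 5 = 1045.4545 + 1174.75 − 115 + 5 = 2110.2045 kcal/day.
TEE = BMR × activity factor = 2110.2045 × 1.375 = 2901.5312 kcal/day.

2902 kcal daily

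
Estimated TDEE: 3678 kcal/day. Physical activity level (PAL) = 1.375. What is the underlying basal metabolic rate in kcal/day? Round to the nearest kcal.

BMR = TEE ÷ activity factor = 3678 ÷ 1.375 = 2674.9091 kcal/day.

2675 kcal/day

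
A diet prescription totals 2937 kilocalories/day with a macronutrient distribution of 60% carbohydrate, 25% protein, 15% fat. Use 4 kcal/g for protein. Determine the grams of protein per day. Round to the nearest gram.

Protein energy = 25% × 2937 = 734.25 kcal.
At 4 kcal/g: 734.25 ÷ 4 = 183.5625 g.

184 g/day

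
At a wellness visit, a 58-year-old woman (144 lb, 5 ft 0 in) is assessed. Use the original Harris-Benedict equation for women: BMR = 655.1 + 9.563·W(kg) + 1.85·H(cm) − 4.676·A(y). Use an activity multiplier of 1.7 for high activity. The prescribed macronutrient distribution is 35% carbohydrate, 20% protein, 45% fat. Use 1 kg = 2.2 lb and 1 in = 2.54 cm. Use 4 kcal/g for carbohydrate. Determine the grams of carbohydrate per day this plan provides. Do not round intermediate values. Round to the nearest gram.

192 g/day

Convert to metric: weight = 144 ÷ 2.2 = 65.4545 kg; height = (5×12 + 0) × 2.54 = 60 × 2.54 = 152.4 cm.
Harris-Benedict: BMR = 655.1 + 9.563(65.4545) + 1.85(152.4) − 4.676(58) = 1291.7738 kcal/day.
TEE = 1291.7738 × 1.7 = 2196.0155 kcal/day.
Carbohydrate energy = 35% × 2196.0155 = 768.6054 kcal.
Carbohydrate = 768.6054 ÷ 4 kcal/g = 192.1514 g.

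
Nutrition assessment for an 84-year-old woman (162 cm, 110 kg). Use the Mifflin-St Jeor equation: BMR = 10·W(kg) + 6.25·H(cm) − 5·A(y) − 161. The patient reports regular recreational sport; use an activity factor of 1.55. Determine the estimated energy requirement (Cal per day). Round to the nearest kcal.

Mifflin-St Jeor (female): BMR = 10(110) + 6.25(162) − 5(84) − 161 = 1100 + 1012.5 − 420 − 161 = 1531.5 kcal/day.
TEE = BMR × activity factor = 1531.5 × 1.55 = 2373.825 kcal/day.

2374 Cal per day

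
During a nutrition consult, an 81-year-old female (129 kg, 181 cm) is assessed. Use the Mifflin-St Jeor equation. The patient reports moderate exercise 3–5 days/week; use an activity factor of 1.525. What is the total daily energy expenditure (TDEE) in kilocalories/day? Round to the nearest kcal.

Mifflin-St Jeor (female): BMR = 10(129) + 6.25(181) − 5(81) − 161 = 1290 + 1131.25 − 405 − 161 = 1855.25 kcal/day.
TEE = BMR × activity factor = 1855.25 × 1.525 = 2829.2563 kcal/day.

2829 kilocalories/day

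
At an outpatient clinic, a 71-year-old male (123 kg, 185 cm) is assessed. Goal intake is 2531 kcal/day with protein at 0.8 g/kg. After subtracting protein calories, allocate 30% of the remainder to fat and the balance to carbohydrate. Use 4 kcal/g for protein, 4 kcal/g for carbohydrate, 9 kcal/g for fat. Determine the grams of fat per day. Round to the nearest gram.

71 g/day

Protein = 0.8 × 123 = 98.4 g → 98.4 × 4 = 393.6 kcal.
Non-protein calories = 2531 − 393.6 = 2137.4 kcal.
Fat: 30% × 2137.4 = 641.22 kcal; carbohydrate: 1496.18 kcal.
Fat: 641.22 kcal ÷ 9 kcal/g = 71.2467 g.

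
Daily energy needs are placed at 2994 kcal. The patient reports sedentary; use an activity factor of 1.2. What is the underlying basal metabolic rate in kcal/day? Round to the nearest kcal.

BMR = TEE ÷ activity factor = 2994 ÷ 1.2 = 2495 kcal/day.

2495 kcal/day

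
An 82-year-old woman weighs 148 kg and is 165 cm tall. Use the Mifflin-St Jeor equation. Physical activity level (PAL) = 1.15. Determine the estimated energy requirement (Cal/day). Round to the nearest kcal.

2231 Cal/day

Mifflin-St Jeor (female): BMR = 10(148) + 6.25(165) − 5(82) − 161 = 1480 + 1031.25 − 410 − 161 = 1940.25 kcal/day.
TEE = BMR × activity factor = 1940.25 × 1.15 = 2231.2875 kcal/day.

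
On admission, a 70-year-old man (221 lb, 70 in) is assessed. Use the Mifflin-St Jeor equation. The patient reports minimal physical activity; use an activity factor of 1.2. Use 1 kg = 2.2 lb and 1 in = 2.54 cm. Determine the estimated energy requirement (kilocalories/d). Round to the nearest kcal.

Convert to metric: weight = 221 ÷ 2.2 = 100.4545 kg; height = 70 × 2.54 = 177.8 cm.
Mifflin-St Jeor (male): BMR = 10(100.4545) + 6.25(177.8) − 5(70) + 5 = 1004.5455 + 1111.25 − 350 + 5 = 1770.7955 kcal/day.
TEE = BMR × activity factor = 1770.7955 × 1.2 = 2124.9545 kcal/day.

2125 kilocalories/d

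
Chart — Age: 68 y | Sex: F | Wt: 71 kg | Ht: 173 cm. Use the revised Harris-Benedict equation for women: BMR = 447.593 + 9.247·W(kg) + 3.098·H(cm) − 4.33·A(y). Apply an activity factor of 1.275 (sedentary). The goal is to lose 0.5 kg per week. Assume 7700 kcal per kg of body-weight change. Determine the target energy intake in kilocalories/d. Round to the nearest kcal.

Harris-Benedict: BMR = 447.593 + 9.247(71) + 3.098(173) − 4.33(68) = 1345.644 kcal/day.
TEE = 1345.644 × 1.275 = 1715.6961 kcal/day.
Required daily deficit = 0.5 × 7700 ÷ 7 = 550 kcal/day.
Target intake = 1715.6961 − 550 = 1165.6961 kcal/day.

1166 kilocalories/d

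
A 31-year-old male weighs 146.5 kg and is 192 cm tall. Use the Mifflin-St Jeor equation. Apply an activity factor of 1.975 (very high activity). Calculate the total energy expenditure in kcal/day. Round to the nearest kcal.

Mifflin-St Jeor (male): BMR = 10(146.5) + 6.25(192) − 5(31) + 5 = 1465 + 1200 − 155 + 5 = 2515 kcal/day.
TEE = BMR × activity factor = 2515 × 1.975 = 4967.125 kcal/day.

4967 kcal/day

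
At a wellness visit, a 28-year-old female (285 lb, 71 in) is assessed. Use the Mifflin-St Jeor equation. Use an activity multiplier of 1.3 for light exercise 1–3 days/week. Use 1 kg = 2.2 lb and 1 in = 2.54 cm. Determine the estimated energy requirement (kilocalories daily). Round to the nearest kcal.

2758 kilocalories daily

Convert to metric: weight = 285 ÷ 2.2 = 129.5455 kg; height = 71 × 2.54 = 180.34 cm.
Mifflin-St Jeor (female): BMR = 10(129.5455) + 6.25(180.34) − 5(28) − 161 = 1295.4545 + 1127.125 − 140 − 161 = 2121.5795 kcal/day.
TEE = BMR × activity factor = 2121.5795 × 1.3 = 2758.0534 kcal/day.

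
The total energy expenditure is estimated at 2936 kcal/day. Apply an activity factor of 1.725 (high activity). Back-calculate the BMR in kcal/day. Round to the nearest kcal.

1702 kcal/day

BMR = TEE ÷ activity factor = 2936 ÷ 1.725 = 1702.029 kcal/day.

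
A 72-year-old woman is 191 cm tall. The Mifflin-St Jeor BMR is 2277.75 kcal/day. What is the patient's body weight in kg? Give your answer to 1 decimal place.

160.5 kg

2277.75 = 10·W + 6.25(191) − 5(72) − 161
10·W = 2277.75 − 672.75 = 1605, so W = 160.5 kg.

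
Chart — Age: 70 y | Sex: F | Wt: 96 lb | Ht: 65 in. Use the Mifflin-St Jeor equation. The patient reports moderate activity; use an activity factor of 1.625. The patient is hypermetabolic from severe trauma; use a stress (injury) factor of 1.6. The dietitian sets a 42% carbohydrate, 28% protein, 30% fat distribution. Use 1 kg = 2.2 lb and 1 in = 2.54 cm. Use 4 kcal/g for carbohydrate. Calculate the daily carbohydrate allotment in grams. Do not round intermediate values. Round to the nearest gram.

261 g/day

Convert to metric: weight = 96 ÷ 2.2 = 43.6364 kg; height = 65 × 2.54 = 165.1 cm.
Mifflin-St Jeor (female): BMR = 10(43.6364) + 6.25(165.1) − 5(70) − 161 = 436.3636 + 1031.875 − 350 − 161 = 957.2386 kcal/day.
TEE = 957.2386 × 1.625 = 1555.5128 kcal/day.
With stress factor 1.6: 1555.5128 × 1.6 = 2488.8205 kcal/day.
Carbohydrate energy = 42% × 2488.8205 = 1045.3046 kcal.
Carbohydrate = 1045.3046 ÷ 4 kcal/g = 261.3261 g.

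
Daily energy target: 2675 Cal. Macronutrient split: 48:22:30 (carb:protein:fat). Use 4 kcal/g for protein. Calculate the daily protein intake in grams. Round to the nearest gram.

147 g/day

Protein energy = 22% × 2675 = 588.5 kcal.
At 4 kcal/g: 588.5 ÷ 4 = 147.125 g.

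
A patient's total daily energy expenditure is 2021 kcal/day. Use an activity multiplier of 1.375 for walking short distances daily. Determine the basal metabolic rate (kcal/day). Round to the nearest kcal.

BMR = TEE ÷ activity factor = 2021 ÷ 1.375 = 1469.8182 kcal/day.

1470 kcal/day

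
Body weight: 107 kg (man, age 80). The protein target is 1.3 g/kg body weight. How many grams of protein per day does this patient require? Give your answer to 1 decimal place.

139.1 g/day

Protein = 1.3 g/kg × 107 kg = 139.1 g/day.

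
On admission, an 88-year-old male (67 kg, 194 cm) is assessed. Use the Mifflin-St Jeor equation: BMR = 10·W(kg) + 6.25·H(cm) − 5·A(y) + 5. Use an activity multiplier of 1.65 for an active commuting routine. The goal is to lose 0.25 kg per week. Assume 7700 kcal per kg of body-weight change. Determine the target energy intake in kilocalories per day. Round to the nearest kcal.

Mifflin-St Jeor (male): BMR = 10(67) + 6.25(194) − 5(88) + 5 = 670 + 1212.5 − 440 + 5 = 1447.5 kcal/day.
TEE = 1447.5 × 1.65 = 2388.375 kcal/day.
Required daily deficit = 0.25 × 7700 ÷ 7 = 275 kcal/day.
Target intake = 2388.375 − 275 = 2113.375 kcal/day.

2113 kilocalories per day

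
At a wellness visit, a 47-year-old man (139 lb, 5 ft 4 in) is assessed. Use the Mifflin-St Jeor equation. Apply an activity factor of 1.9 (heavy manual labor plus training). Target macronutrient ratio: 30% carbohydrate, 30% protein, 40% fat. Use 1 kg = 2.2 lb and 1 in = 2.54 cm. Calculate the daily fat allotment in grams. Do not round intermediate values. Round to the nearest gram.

Convert to metric: weight = 139 ÷ 2.2 = 63.1818 kg; height = (5×12 + 4) × 2.54 = 64 × 2.54 = 162.56 cm.
Mifflin-St Jeor (male): BMR = 10(63.1818) + 6.25(162.56) − 5(47) + 5 = 631.8182 + 1016 − 235 + 5 = 1417.8182 kcal/day.
TEE = 1417.8182 × 1.9 = 2693.8545 kcal/day.
Fat energy = 40% × 2693.8545 = 1077.5418 kcal.
Fat = 1077.5418 ÷ 9 kcal/g = 119.7269 g.

120 g/day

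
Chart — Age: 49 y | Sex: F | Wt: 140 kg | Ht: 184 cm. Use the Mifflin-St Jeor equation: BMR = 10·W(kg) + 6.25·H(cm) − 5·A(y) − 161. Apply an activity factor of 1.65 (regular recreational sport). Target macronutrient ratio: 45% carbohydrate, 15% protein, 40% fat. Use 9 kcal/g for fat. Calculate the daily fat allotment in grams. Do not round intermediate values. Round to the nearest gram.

157 g/day

Mifflin-St Jeor (female): BMR = 10(140) + 6.25(184) − 5(49) − 161 = 1400 + 1150 − 245 − 161 = 2144 kcal/day.
TEE = 2144 × 1.65 = 3537.6 kcal/day.
Fat energy = 40% × 3537.6 = 1415.04 kcal.
Fat = 1415.04 ÷ 9 kcal/g = 157.2267 g.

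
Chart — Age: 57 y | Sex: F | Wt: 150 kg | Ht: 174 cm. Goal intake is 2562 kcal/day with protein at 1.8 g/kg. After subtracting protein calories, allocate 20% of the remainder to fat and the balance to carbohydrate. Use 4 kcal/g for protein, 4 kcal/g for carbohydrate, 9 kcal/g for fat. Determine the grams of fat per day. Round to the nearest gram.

Protein = 1.8 × 150 = 270 g → 270 × 4 = 1080 kcal.
Non-protein calories = 2562 − 1080 = 1482 kcal.
Fat: 20% × 1482 = 296.4 kcal; carbohydrate: 1185.6 kcal.
Fat: 296.4 kcal ÷ 9 kcal/g = 32.9333 g.

33 g/day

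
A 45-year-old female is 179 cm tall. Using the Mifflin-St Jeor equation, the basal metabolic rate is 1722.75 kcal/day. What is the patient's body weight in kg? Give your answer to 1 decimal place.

1722.75 = 10·W + 6.25(179) − 5(45) − 161
10·W = 1722.75 − 732.75 = 990, so W = 99 kg.

99.0 kg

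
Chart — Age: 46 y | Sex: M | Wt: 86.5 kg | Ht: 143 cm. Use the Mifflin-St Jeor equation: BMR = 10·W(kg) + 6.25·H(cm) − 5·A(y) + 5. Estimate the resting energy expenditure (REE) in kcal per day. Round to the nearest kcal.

1534 kcal per day

Mifflin-St Jeor (male): BMR = 10(86.5) + 6.25(143) − 5(46) + 5 = 865 + 893.75 − 230 + 5 = 1533.75 kcal/day.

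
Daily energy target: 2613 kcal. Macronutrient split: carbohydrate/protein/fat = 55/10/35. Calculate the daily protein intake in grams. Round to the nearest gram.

Protein energy = 10% × 2613 = 261.3 kcal.
At 4 kcal/g: 261.3 ÷ 4 = 65.325 g.

65 g/day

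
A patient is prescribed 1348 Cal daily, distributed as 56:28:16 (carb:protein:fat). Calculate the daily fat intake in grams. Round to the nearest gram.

24 g/day

Fat energy = 16% × 1348 = 215.68 kcal.
At 9 kcal/g: 215.68 ÷ 9 = 23.9644 g.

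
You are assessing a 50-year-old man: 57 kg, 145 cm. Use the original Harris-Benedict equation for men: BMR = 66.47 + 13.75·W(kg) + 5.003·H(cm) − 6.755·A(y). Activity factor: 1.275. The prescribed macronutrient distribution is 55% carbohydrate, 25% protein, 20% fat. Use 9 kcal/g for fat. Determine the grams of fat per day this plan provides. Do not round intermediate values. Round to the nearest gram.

35 g/day

Harris-Benedict: BMR = 66.47 + 13.75(57) + 5.003(145) − 6.755(50) = 1237.905 kcal/day.
TEE = 1237.905 × 1.275 = 1578.3289 kcal/day.
Fat energy = 20% × 1578.3289 = 315.6658 kcal.
Fat = 315.6658 ÷ 9 kcal/g = 35.074 g.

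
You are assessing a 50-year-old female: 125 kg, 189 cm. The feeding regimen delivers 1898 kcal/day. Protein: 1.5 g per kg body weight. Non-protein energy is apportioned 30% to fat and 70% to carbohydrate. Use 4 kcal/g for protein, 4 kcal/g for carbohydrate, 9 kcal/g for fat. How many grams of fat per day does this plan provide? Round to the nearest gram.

Protein = 1.5 × 125 = 187.5 g → 187.5 × 4 = 750 kcal.
Non-protein calories = 1898 − 750 = 1148 kcal.
Fat: 30% × 1148 = 344.4 kcal; carbohydrate: 803.6 kcal.
Fat: 344.4 kcal ÷ 9 kcal/g = 38.2667 g.

38 g/day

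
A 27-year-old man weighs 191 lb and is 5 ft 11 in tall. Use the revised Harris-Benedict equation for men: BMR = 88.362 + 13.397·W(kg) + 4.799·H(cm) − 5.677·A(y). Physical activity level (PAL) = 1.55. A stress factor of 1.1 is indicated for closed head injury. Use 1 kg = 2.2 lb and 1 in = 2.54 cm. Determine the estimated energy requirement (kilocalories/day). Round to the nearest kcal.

Convert to metric: weight = 191 ÷ 2.2 = 86.8182 kg; height = (5×12 + 11) × 2.54 = 71 × 2.54 = 180.34 cm.
Harris-Benedict: BMR = 88.362 + 13.397(86.8182) + 4.799(180.34) − 5.677(27) = 1963.6378 kcal/day.
TEE = BMR × activity factor = 1963.6378 × 1.55 = 3043.6387 kcal/day.
Apply stress factor: 3043.6387 × 1.1 = 3348.0025 kcal/day.

3348 kilocalories/day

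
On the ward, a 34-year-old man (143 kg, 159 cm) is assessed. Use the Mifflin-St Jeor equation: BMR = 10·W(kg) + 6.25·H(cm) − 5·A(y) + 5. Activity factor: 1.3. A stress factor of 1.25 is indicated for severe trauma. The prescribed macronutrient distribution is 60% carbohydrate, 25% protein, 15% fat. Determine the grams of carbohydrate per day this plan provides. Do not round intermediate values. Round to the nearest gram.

Mifflin-St Jeor (male): BMR = 10(143) + 6.25(159) − 5(34) + 5 = 1430 + 993.75 − 170 + 5 = 2258.75 kcal/day.
TEE = 2258.75 × 1.3 = 2936.375 kcal/day.
With stress factor 1.25: 2936.375 × 1.25 = 3670.4688 kcal/day.
Carbohydrate energy = 60% × 3670.4688 = 2202.2813 kcal.
Carbohydrate = 2202.2813 ÷ 4 kcal/g = 550.5703 g.

551 g/day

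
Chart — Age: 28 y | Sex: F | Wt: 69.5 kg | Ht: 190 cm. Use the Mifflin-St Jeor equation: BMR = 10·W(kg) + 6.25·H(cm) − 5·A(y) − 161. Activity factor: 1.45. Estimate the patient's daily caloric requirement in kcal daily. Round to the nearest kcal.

2293 kcal daily

Mifflin-St Jeor (female): BMR = 10(69.5) + 6.25(190) − 5(28) − 161 = 695 + 1187.5 − 140 − 161 = 1581.5 kcal/day.
TEE = BMR × activity factor = 1581.5 × 1.45 = 2293.175 kcal/day.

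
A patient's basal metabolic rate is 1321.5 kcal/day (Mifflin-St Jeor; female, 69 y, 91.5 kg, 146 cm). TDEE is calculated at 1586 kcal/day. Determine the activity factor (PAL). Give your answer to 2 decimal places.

1.20

Activity factor = TEE ÷ BMR = 1586 ÷ 1321.5 = 1.2.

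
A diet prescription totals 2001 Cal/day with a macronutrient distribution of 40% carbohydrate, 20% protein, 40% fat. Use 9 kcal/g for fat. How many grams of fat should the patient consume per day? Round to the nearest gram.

Fat energy = 40% × 2001 = 800.4 kcal.
At 9 kcal/g: 800.4 ÷ 9 = 88.9333 g.

89 g/day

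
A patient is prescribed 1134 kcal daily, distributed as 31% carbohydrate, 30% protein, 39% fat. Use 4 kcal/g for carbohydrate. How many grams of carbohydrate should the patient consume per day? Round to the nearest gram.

88 g/day

Carbohydrate energy = 31% × 1134 = 351.54 kcal.
At 4 kcal/g: 351.54 ÷ 4 = 87.885 g.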